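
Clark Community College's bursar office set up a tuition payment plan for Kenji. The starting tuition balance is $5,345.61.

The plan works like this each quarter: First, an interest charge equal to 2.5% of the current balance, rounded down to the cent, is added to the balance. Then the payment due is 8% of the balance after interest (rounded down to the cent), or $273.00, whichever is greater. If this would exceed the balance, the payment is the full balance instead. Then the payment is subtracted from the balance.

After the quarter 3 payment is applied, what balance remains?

Quarter 1: opening $5,345.61; interest $133.64 → $5,479.25; payment $438.34; balance $5,040.91
Quarter 2: opening $5,040.91; interest $126.02 → $5,166.93; payment $413.35; balance $4,753.58
Quarter 3: opening $4,753.58; interest $118.83 → $4,872.41; payment $389.79; balance $4,482.62

$4,482.62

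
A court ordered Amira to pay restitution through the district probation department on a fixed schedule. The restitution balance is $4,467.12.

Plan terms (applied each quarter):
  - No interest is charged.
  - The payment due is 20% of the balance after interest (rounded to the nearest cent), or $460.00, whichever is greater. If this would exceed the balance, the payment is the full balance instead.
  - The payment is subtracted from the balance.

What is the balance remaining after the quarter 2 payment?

# | Opening | Payment | End bal
1 | $4,467.12 | $893.42 | $3,573.70
2 | $3,573.70 | $714.74 | $2,858.96

$2,858.96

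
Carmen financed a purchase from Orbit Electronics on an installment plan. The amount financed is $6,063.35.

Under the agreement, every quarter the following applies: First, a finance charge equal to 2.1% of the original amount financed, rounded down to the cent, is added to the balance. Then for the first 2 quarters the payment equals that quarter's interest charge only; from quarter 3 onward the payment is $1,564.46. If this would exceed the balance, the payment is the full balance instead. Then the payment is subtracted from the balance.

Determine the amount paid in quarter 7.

$442.16

Quarter 1: opening $6,063.35; interest $127.33 → $6,190.68; payment $127.33; balance $6,063.35
Quarter 2: opening $6,063.35; interest $127.33 → $6,190.68; payment $127.33; balance $6,063.35
Quarter 3: opening $6,063.35; interest $127.33 → $6,190.68; payment $1,564.46; balance $4,626.22
Quarter 4: opening $4,626.22; interest $127.33 → $4,753.55; payment $1,564.46; balance $3,189.09
Quarter 5: opening $3,189.09; interest $127.33 → $3,316.42; payment $1,564.46; balance $1,751.96
Quarter 6: opening $1,751.96; interest $127.33 → $1,879.29; payment $1,564.46; balance $314.83
Quarter 7: opening $314.83; interest $127.33 → $442.16; payment $442.16; balance $0.00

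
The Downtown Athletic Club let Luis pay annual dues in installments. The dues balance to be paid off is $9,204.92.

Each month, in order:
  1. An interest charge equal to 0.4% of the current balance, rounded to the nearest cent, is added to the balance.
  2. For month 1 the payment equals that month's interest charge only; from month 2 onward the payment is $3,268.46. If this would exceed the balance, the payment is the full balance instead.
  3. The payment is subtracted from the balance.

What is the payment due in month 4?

# | Opening | Interest | Payment | End bal
1 | $9,204.92 | $36.82 | $36.82 | $9,204.92
2 | $9,204.92 | $36.82 | $3,268.46 | $5,973.28
3 | $5,973.28 | $23.89 | $3,268.46 | $2,728.71
4 | $2,728.71 | $10.91 | $2,739.62 | $0.00

$2,739.62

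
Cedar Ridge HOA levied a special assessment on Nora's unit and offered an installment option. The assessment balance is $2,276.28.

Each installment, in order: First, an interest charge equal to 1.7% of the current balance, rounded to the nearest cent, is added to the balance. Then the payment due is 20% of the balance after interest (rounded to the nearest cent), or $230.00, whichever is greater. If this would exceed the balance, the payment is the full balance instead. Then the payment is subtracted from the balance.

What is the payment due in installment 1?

$463.00

# | Opening | Interest | Payment | End bal
1 | $2,276.28 | $38.70 | $463.00 | $1,851.98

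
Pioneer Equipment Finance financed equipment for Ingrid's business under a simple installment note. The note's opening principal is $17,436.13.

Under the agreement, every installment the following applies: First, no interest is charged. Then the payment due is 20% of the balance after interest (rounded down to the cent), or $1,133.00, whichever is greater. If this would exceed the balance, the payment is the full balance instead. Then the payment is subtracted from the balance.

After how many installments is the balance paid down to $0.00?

Installment 1: opening $17,436.13; payment $3,487.22; balance $13,948.91
Installment 2: opening $13,948.91; payment $2,789.78; balance $11,159.13
Installment 3: opening $11,159.13; payment $2,231.82; balance $8,927.31
Installment 4: opening $8,927.31; payment $1,785.46; balance $7,141.85
Installment 5: opening $7,141.85; payment $1,428.37; balance $5,713.48
Installment 6: opening $5,713.48; payment $1,142.69; balance $4,570.79
Installment 7: opening $4,570.79; payment $1,133.00; balance $3,437.79
Installment 8: opening $3,437.79; payment $1,133.00; balance $2,304.79
Installment 9: opening $2,304.79; payment $1,133.00; balance $1,171.79
Installment 10: opening $1,171.79; payment $1,133.00; balance $38.79
Installment 11: opening $38.79; payment $38.79; balance $0.00
Balance reaches $0.00 in installment 11.

11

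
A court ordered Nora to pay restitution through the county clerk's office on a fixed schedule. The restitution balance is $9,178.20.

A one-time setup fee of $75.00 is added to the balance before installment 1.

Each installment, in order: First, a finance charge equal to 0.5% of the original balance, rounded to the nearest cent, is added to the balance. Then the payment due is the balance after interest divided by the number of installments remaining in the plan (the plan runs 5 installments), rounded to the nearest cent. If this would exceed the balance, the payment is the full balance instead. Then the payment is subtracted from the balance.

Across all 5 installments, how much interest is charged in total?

$229.45

Installment 1: $9,253.20 +$45.89 interest = $9,299.09; pay $1,859.82 → $7,439.27
Installment 2: $7,439.27 +$45.89 interest = $7,485.16; pay $1,871.29 → $5,613.87
Installment 3: $5,613.87 +$45.89 interest = $5,659.76; pay $1,886.59 → $3,773.17
Installment 4: $3,773.17 +$45.89 interest = $3,819.06; pay $1,909.53 → $1,909.53
Installment 5: $1,909.53 +$45.89 interest = $1,955.42; pay $1,955.42 → $0.00
Total interest: $45.89 + $45.89 + $45.89 + $45.89 + $45.89 = $229.45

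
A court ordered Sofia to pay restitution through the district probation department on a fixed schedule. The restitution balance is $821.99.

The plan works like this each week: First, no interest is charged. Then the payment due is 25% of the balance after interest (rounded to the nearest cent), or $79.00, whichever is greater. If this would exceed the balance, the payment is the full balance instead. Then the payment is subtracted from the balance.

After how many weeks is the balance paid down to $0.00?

# | Opening | Payment | End bal
1 | $821.99 | $205.50 | $616.49
2 | $616.49 | $154.12 | $462.37
3 | $462.37 | $115.59 | $346.78
4 | $346.78 | $86.70 | $260.08
5 | $260.08 | $79.00 | $181.08
6 | $181.08 | $79.00 | $102.08
7 | $102.08 | $79.00 | $23.08
8 | $23.08 | $23.08 | $0.00
Balance reaches $0.00 in week 8.

8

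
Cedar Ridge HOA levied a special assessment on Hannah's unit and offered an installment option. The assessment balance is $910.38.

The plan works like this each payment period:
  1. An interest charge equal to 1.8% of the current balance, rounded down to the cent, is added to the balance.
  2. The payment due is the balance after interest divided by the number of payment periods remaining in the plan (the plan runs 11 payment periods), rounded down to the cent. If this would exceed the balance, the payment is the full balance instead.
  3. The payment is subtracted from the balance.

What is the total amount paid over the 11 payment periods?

$1,014.79

Payment period 1: $910.38 +$16.38 interest = $926.76; pay $84.25 → $842.51
Payment period 2: $842.51 +$15.16 interest = $857.67; pay $85.76 → $771.91
Payment period 3: $771.91 +$13.89 interest = $785.80; pay $87.31 → $698.49
Payment period 4: $698.49 +$12.57 interest = $711.06; pay $88.88 → $622.18
Payment period 5: $622.18 +$11.19 interest = $633.37; pay $90.48 → $542.89
Payment period 6: $542.89 +$9.77 interest = $552.66; pay $92.11 → $460.55
Payment period 7: $460.55 +$8.28 interest = $468.83; pay $93.76 → $375.07
Payment period 8: $375.07 +$6.75 interest = $381.82; pay $95.45 → $286.37
Payment period 9: $286.37 +$5.15 interest = $291.52; pay $97.17 → $194.35
Payment period 10: $194.35 +$3.49 interest = $197.84; pay $98.92 → $98.92
Payment period 11: $98.92 +$1.78 interest = $100.70; pay $100.70 → $0.00
Total paid: $1,014.79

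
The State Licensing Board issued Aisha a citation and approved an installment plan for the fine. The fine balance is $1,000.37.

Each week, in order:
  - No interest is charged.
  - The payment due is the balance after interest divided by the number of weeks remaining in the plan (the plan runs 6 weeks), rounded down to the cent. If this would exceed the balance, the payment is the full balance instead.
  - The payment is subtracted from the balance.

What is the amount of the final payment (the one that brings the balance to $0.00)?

$166.73

# | Opening | Payment | End bal
1 | $1,000.37 | $166.72 | $833.65
2 | $833.65 | $166.73 | $666.92
3 | $666.92 | $166.73 | $500.19
4 | $500.19 | $166.73 | $333.46
5 | $333.46 | $166.73 | $166.73
6 | $166.73 | $166.73 | $0.00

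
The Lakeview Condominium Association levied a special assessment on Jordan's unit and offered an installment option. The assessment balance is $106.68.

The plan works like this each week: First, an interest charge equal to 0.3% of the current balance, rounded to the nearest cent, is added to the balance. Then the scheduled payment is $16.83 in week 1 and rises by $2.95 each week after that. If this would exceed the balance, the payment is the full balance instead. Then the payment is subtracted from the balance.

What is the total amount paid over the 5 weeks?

# | Opening | Interest | Payment | End bal
1 | $106.68 | $0.32 | $16.83 | $90.17
2 | $90.17 | $0.27 | $19.78 | $70.66
3 | $70.66 | $0.21 | $22.73 | $48.14
4 | $48.14 | $0.14 | $25.68 | $22.60
5 | $22.60 | $0.07 | $22.67 | $0.00
Total paid: $107.69

$107.69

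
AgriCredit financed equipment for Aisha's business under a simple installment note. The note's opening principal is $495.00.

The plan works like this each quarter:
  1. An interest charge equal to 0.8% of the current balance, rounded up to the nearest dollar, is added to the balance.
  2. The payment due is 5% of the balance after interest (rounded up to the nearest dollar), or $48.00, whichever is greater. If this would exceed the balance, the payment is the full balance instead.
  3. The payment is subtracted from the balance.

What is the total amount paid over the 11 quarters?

# | Opening | Interest | Payment | End bal
1 | $495.00 | $4.00 | $48.00 | $451.00
2 | $451.00 | $4.00 | $48.00 | $407.00
3 | $407.00 | $4.00 | $48.00 | $363.00
4 | $363.00 | $3.00 | $48.00 | $318.00
5 | $318.00 | $3.00 | $48.00 | $273.00
6 | $273.00 | $3.00 | $48.00 | $228.00
7 | $228.00 | $2.00 | $48.00 | $182.00
8 | $182.00 | $2.00 | $48.00 | $136.00
9 | $136.00 | $2.00 | $48.00 | $90.00
10 | $90.00 | $1.00 | $48.00 | $43.00
11 | $43.00 | $1.00 | $44.00 | $0.00
Total paid: $524.00

$524.00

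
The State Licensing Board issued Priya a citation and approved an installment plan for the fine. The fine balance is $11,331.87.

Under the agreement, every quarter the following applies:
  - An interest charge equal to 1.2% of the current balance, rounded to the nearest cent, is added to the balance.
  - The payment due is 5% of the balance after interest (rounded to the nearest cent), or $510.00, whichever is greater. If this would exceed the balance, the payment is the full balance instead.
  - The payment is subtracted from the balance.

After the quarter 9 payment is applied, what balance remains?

Quarter 1: opening $11,331.87; interest $135.98 → $11,467.85; payment $573.39; balance $10,894.46
Quarter 2: opening $10,894.46; interest $130.73 → $11,025.19; payment $551.26; balance $10,473.93
Quarter 3: opening $10,473.93; interest $125.69 → $10,599.62; payment $529.98; balance $10,069.64
Quarter 4: opening $10,069.64; interest $120.84 → $10,190.48; payment $510.00; balance $9,680.48
Quarter 5: opening $9,680.48; interest $116.17 → $9,796.65; payment $510.00; balance $9,286.65
Quarter 6: opening $9,286.65; interest $111.44 → $9,398.09; payment $510.00; balance $8,888.09
Quarter 7: opening $8,888.09; interest $106.66 → $8,994.75; payment $510.00; balance $8,484.75
Quarter 8: opening $8,484.75; interest $101.82 → $8,586.57; payment $510.00; balance $8,076.57
Quarter 9: opening $8,076.57; interest $96.92 → $8,173.49; payment $510.00; balance $7,663.49

$7,663.49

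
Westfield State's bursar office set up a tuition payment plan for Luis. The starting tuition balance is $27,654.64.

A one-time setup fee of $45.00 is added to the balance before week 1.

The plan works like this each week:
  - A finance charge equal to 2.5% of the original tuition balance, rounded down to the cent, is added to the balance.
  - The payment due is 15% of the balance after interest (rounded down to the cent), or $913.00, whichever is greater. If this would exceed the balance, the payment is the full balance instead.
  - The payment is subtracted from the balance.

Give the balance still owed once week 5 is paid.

# | Opening | Interest | Payment | End bal
1 | $27,699.64 | $691.36 | $4,258.65 | $24,132.35
2 | $24,132.35 | $691.36 | $3,723.55 | $21,100.16
3 | $21,100.16 | $691.36 | $3,268.72 | $18,522.80
4 | $18,522.80 | $691.36 | $2,882.12 | $16,332.04
5 | $16,332.04 | $691.36 | $2,553.51 | $14,469.89

$14,469.89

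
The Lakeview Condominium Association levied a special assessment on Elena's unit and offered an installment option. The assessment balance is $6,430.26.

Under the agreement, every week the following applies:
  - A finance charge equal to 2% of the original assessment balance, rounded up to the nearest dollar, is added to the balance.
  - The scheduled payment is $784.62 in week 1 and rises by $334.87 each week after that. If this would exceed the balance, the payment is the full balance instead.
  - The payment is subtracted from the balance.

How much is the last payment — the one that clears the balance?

$1,927.56

# | Opening | Interest | Payment | End bal
1 | $6,430.26 | $129.00 | $784.62 | $5,774.64
2 | $5,774.64 | $129.00 | $1,119.49 | $4,784.15
3 | $4,784.15 | $129.00 | $1,454.36 | $3,458.79
4 | $3,458.79 | $129.00 | $1,789.23 | $1,798.56
5 | $1,798.56 | $129.00 | $1,927.56 | $0.00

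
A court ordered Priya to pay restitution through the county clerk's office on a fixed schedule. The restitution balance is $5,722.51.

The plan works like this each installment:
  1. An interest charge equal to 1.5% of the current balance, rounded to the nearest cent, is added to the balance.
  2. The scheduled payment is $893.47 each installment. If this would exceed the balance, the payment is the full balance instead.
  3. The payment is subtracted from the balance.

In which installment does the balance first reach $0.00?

Installment 1: opening $5,722.51; interest $85.84 → $5,808.35; payment $893.47; balance $4,914.88
Installment 2: opening $4,914.88; interest $73.72 → $4,988.60; payment $893.47; balance $4,095.13
Installment 3: opening $4,095.13; interest $61.43 → $4,156.56; payment $893.47; balance $3,263.09
Installment 4: opening $3,263.09; interest $48.95 → $3,312.04; payment $893.47; balance $2,418.57
Installment 5: opening $2,418.57; interest $36.28 → $2,454.85; payment $893.47; balance $1,561.38
Installment 6: opening $1,561.38; interest $23.42 → $1,584.80; payment $893.47; balance $691.33
Installment 7: opening $691.33; interest $10.37 → $701.70; payment $701.70; balance $0.00
Balance reaches $0.00 in installment 7.

7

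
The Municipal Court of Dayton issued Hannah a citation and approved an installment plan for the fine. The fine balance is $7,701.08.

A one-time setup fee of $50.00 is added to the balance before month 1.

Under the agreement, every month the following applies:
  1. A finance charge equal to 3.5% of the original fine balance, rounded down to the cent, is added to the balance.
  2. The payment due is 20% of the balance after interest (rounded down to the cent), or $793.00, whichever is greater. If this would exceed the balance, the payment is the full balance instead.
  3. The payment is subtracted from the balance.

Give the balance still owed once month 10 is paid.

# | Opening | Interest | Payment | End bal
1 | $7,751.08 | $269.53 | $1,604.12 | $6,416.49
2 | $6,416.49 | $269.53 | $1,337.20 | $5,348.82
3 | $5,348.82 | $269.53 | $1,123.67 | $4,494.68
4 | $4,494.68 | $269.53 | $952.84 | $3,811.37
5 | $3,811.37 | $269.53 | $816.18 | $3,264.72
6 | $3,264.72 | $269.53 | $793.00 | $2,741.25
7 | $2,741.25 | $269.53 | $793.00 | $2,217.78
8 | $2,217.78 | $269.53 | $793.00 | $1,694.31
9 | $1,694.31 | $269.53 | $793.00 | $1,170.84
10 | $1,170.84 | $269.53 | $793.00 | $647.37

$647.37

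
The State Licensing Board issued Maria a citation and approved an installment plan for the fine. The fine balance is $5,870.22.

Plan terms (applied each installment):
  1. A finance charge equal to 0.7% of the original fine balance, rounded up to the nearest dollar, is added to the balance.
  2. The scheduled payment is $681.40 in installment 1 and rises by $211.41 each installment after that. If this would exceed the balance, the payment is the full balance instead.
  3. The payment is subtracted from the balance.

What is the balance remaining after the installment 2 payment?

$4,380.01

Installment 1: opening $5,870.22; interest $42.00 → $5,912.22; payment $681.40; balance $5,230.82
Installment 2: opening $5,230.82; interest $42.00 → $5,272.82; payment $892.81; balance $4,380.01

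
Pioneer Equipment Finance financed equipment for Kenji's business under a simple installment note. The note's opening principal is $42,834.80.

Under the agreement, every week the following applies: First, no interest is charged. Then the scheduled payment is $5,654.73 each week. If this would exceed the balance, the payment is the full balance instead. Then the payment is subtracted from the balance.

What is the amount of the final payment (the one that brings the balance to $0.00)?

Week 1: $42,834.80 − $5,654.73 → $37,180.07
Week 2: $37,180.07 − $5,654.73 → $31,525.34
Week 3: $31,525.34 − $5,654.73 → $25,870.61
Week 4: $25,870.61 − $5,654.73 → $20,215.88
Week 5: $20,215.88 − $5,654.73 → $14,561.15
Week 6: $14,561.15 − $5,654.73 → $8,906.42
Week 7: $8,906.42 − $5,654.73 → $3,251.69
Week 8: $3,251.69 − $3,251.69 → $0.00

$3,251.69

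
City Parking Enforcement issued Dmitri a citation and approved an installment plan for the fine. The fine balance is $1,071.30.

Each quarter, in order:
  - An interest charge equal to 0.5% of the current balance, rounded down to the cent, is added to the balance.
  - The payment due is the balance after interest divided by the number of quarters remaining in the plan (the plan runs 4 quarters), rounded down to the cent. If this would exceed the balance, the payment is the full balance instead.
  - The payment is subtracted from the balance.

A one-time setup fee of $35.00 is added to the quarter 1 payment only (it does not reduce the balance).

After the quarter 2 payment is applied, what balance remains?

Quarter 1: $1,071.30 +$5.35 interest = $1,076.65; pay $269.16 (+ $35.00 fee) → $807.49
Quarter 2: $807.49 +$4.03 interest = $811.52; pay $270.50 → $541.02

$541.02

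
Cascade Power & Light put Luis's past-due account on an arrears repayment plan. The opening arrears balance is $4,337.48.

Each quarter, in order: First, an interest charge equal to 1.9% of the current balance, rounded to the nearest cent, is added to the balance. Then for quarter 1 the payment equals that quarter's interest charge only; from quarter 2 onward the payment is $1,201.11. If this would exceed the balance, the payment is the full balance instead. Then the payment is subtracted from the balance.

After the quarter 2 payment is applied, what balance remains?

Quarter 1: $4,337.48 +$82.41 interest = $4,419.89; pay $82.41 → $4,337.48
Quarter 2: $4,337.48 +$82.41 interest = $4,419.89; pay $1,201.11 → $3,218.78

$3,218.78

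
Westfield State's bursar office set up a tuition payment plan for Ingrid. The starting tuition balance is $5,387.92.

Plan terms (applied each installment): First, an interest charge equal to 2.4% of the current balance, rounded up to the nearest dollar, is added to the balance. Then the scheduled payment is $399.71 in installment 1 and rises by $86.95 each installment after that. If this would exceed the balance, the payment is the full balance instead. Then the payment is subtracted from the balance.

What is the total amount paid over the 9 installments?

Installment 1: $5,387.92 +$130.00 interest = $5,517.92; pay $399.71 → $5,118.21
Installment 2: $5,118.21 +$123.00 interest = $5,241.21; pay $486.66 → $4,754.55
Installment 3: $4,754.55 +$115.00 interest = $4,869.55; pay $573.61 → $4,295.94
Installment 4: $4,295.94 +$104.00 interest = $4,399.94; pay $660.56 → $3,739.38
Installment 5: $3,739.38 +$90.00 interest = $3,829.38; pay $747.51 → $3,081.87
Installment 6: $3,081.87 +$74.00 interest = $3,155.87; pay $834.46 → $2,321.41
Installment 7: $2,321.41 +$56.00 interest = $2,377.41; pay $921.41 → $1,456.00
Installment 8: $1,456.00 +$35.00 interest = $1,491.00; pay $1,008.36 → $482.64
Installment 9: $482.64 +$12.00 interest = $494.64; pay $494.64 → $0.00
Total paid: $6,126.92

$6,126.92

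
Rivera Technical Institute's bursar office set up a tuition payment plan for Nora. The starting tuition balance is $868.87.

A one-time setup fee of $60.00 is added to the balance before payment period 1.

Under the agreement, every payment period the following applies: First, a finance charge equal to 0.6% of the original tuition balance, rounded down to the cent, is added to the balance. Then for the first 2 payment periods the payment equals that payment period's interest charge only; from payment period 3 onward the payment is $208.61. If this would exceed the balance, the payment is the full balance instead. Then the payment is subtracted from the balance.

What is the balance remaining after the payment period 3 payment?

Payment period 1: opening $928.87; interest $5.21 → $934.08; payment $5.21; balance $928.87
Payment period 2: opening $928.87; interest $5.21 → $934.08; payment $5.21; balance $928.87
Payment period 3: opening $928.87; interest $5.21 → $934.08; payment $208.61; balance $725.47

$725.47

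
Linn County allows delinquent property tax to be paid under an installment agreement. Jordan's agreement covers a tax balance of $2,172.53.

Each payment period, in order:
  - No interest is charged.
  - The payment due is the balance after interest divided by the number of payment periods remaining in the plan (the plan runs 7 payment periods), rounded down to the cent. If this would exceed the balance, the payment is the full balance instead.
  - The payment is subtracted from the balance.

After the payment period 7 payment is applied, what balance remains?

$0.00

Payment period 1: opening $2,172.53; payment $310.36; balance $1,862.17
Payment period 2: opening $1,862.17; payment $310.36; balance $1,551.81
Payment period 3: opening $1,551.81; payment $310.36; balance $1,241.45
Payment period 4: opening $1,241.45; payment $310.36; balance $931.09
Payment period 5: opening $931.09; payment $310.36; balance $620.73
Payment period 6: opening $620.73; payment $310.36; balance $310.37
Payment period 7: opening $310.37; payment $310.37; balance $0.00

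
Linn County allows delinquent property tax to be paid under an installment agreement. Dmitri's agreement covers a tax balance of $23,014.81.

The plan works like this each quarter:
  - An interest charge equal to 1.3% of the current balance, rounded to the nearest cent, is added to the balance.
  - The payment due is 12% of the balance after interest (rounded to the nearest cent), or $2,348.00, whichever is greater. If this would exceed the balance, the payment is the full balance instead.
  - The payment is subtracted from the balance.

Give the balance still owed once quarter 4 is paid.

# | Opening | Interest | Payment | End bal
1 | $23,014.81 | $299.19 | $2,797.68 | $20,516.32
2 | $20,516.32 | $266.71 | $2,493.96 | $18,289.07
3 | $18,289.07 | $237.76 | $2,348.00 | $16,178.83
4 | $16,178.83 | $210.32 | $2,348.00 | $14,041.15

$14,041.15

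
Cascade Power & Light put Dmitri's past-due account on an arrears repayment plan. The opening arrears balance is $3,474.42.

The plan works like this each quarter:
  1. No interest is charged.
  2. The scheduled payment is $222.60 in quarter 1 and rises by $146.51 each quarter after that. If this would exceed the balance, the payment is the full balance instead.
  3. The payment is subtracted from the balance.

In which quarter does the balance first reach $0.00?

Quarter 1: opening $3,474.42; payment $222.60; balance $3,251.82
Quarter 2: opening $3,251.82; payment $369.11; balance $2,882.71
Quarter 3: opening $2,882.71; payment $515.62; balance $2,367.09
Quarter 4: opening $2,367.09; payment $662.13; balance $1,704.96
Quarter 5: opening $1,704.96; payment $808.64; balance $896.32
Quarter 6: opening $896.32; payment $896.32; balance $0.00
Balance reaches $0.00 in quarter 6.

6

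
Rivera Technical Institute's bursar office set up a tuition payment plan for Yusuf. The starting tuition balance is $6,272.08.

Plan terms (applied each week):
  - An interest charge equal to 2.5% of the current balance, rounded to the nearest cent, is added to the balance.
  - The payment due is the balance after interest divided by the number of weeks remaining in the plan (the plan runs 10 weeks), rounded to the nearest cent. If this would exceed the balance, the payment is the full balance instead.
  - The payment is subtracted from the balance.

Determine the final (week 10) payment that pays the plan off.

# | Opening | Interest | Payment | End bal
1 | $6,272.08 | $156.80 | $642.89 | $5,785.99
2 | $5,785.99 | $144.65 | $658.96 | $5,271.68
3 | $5,271.68 | $131.79 | $675.43 | $4,728.04
4 | $4,728.04 | $118.20 | $692.32 | $4,153.92
5 | $4,153.92 | $103.85 | $709.63 | $3,548.14
6 | $3,548.14 | $88.70 | $727.37 | $2,909.47
7 | $2,909.47 | $72.74 | $745.55 | $2,236.66
8 | $2,236.66 | $55.92 | $764.19 | $1,528.39
9 | $1,528.39 | $38.21 | $783.30 | $783.30
10 | $783.30 | $19.58 | $802.88 | $0.00

$802.88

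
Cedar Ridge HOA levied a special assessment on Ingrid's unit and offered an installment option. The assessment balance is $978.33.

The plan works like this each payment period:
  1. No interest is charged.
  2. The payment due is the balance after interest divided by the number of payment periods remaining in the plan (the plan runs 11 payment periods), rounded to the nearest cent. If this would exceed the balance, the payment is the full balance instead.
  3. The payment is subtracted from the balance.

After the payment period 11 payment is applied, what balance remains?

Payment period 1: $978.33 − $88.94 → $889.39
Payment period 2: $889.39 − $88.94 → $800.45
Payment period 3: $800.45 − $88.94 → $711.51
Payment period 4: $711.51 − $88.94 → $622.57
Payment period 5: $622.57 − $88.94 → $533.63
Payment period 6: $533.63 − $88.94 → $444.69
Payment period 7: $444.69 − $88.94 → $355.75
Payment period 8: $355.75 − $88.94 → $266.81
Payment period 9: $266.81 − $88.94 → $177.87
Payment period 10: $177.87 − $88.94 → $88.93
Payment period 11: $88.93 − $88.93 → $0.00

$0.00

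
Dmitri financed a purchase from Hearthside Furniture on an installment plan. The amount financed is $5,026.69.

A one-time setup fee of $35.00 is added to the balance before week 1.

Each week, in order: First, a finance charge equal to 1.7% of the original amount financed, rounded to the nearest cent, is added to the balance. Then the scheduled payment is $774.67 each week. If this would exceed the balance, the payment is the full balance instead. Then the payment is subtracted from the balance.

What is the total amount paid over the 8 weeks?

# | Opening | Interest | Payment | End bal
1 | $5,061.69 | $85.45 | $774.67 | $4,372.47
2 | $4,372.47 | $85.45 | $774.67 | $3,683.25
3 | $3,683.25 | $85.45 | $774.67 | $2,994.03
4 | $2,994.03 | $85.45 | $774.67 | $2,304.81
5 | $2,304.81 | $85.45 | $774.67 | $1,615.59
6 | $1,615.59 | $85.45 | $774.67 | $926.37
7 | $926.37 | $85.45 | $774.67 | $237.15
8 | $237.15 | $85.45 | $322.60 | $0.00
Total paid: $5,745.29

$5,745.29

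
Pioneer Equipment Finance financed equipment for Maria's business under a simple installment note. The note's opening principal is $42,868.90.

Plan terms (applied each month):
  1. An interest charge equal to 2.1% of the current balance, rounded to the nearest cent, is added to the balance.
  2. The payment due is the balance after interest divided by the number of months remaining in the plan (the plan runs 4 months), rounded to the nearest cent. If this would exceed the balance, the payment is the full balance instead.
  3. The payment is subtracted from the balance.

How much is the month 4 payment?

$11,646.23

Month 1: $42,868.90 +$900.25 interest = $43,769.15; pay $10,942.29 → $32,826.86
Month 2: $32,826.86 +$689.36 interest = $33,516.22; pay $11,172.07 → $22,344.15
Month 3: $22,344.15 +$469.23 interest = $22,813.38; pay $11,406.69 → $11,406.69
Month 4: $11,406.69 +$239.54 interest = $11,646.23; pay $11,646.23 → $0.00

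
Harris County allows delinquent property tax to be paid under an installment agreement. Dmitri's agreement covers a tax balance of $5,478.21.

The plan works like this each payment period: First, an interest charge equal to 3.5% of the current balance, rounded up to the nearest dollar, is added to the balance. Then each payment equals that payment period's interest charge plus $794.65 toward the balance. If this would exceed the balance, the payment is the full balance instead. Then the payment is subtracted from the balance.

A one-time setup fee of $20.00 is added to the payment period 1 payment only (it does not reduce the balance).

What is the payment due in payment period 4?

Payment period 1: opening $5,478.21; interest $192.00 → $5,670.21; payment $986.65 (+ $20.00 fee); balance $4,683.56
Payment period 2: opening $4,683.56; interest $164.00 → $4,847.56; payment $958.65; balance $3,888.91
Payment period 3: opening $3,888.91; interest $137.00 → $4,025.91; payment $931.65; balance $3,094.26
Payment period 4: opening $3,094.26; interest $109.00 → $3,203.26; payment $903.65; balance $2,299.61

$903.65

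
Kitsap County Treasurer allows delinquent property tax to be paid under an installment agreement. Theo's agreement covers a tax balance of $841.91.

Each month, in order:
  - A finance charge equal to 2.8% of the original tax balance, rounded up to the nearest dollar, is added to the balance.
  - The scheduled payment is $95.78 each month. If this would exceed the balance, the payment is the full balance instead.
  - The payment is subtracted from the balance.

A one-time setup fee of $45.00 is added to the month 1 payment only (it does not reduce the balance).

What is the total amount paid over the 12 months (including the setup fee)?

Month 1: opening $841.91; interest $24.00 → $865.91; payment $95.78 (+ $45.00 fee); balance $770.13
Month 2: opening $770.13; interest $24.00 → $794.13; payment $95.78; balance $698.35
Month 3: opening $698.35; interest $24.00 → $722.35; payment $95.78; balance $626.57
Month 4: opening $626.57; interest $24.00 → $650.57; payment $95.78; balance $554.79
Month 5: opening $554.79; interest $24.00 → $578.79; payment $95.78; balance $483.01
Month 6: opening $483.01; interest $24.00 → $507.01; payment $95.78; balance $411.23
Month 7: opening $411.23; interest $24.00 → $435.23; payment $95.78; balance $339.45
Month 8: opening $339.45; interest $24.00 → $363.45; payment $95.78; balance $267.67
Month 9: opening $267.67; interest $24.00 → $291.67; payment $95.78; balance $195.89
Month 10: opening $195.89; interest $24.00 → $219.89; payment $95.78; balance $124.11
Month 11: opening $124.11; interest $24.00 → $148.11; payment $95.78; balance $52.33
Month 12: opening $52.33; interest $24.00 → $76.33; payment $76.33; balance $0.00
Total paid: $1,174.91

$1,174.91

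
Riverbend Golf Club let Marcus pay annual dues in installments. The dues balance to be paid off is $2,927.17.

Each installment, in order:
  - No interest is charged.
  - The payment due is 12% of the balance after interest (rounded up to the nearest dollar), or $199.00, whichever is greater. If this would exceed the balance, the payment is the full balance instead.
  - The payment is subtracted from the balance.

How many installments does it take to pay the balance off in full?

Installment 1: opening $2,927.17; payment $352.00; balance $2,575.17
Installment 2: opening $2,575.17; payment $310.00; balance $2,265.17
Installment 3: opening $2,265.17; payment $272.00; balance $1,993.17
Installment 4: opening $1,993.17; payment $240.00; balance $1,753.17
Installment 5: opening $1,753.17; payment $211.00; balance $1,542.17
Installment 6: opening $1,542.17; payment $199.00; balance $1,343.17
Installment 7: opening $1,343.17; payment $199.00; balance $1,144.17
Installment 8: opening $1,144.17; payment $199.00; balance $945.17
Installment 9: opening $945.17; payment $199.00; balance $746.17
Installment 10: opening $746.17; payment $199.00; balance $547.17
Installment 11: opening $547.17; payment $199.00; balance $348.17
Installment 12: opening $348.17; payment $199.00; balance $149.17
Installment 13: opening $149.17; payment $149.17; balance $0.00
Balance reaches $0.00 in installment 13.

13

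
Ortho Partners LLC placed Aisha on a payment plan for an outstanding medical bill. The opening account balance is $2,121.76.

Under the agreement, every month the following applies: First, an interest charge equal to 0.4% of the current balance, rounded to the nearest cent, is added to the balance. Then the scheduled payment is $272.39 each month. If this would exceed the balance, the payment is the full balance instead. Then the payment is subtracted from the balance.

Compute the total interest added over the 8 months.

$38.11

Month 1: $2,121.76 +$8.49 interest = $2,130.25; pay $272.39 → $1,857.86
Month 2: $1,857.86 +$7.43 interest = $1,865.29; pay $272.39 → $1,592.90
Month 3: $1,592.90 +$6.37 interest = $1,599.27; pay $272.39 → $1,326.88
Month 4: $1,326.88 +$5.31 interest = $1,332.19; pay $272.39 → $1,059.80
Month 5: $1,059.80 +$4.24 interest = $1,064.04; pay $272.39 → $791.65
Month 6: $791.65 +$3.17 interest = $794.82; pay $272.39 → $522.43
Month 7: $522.43 +$2.09 interest = $524.52; pay $272.39 → $252.13
Month 8: $252.13 +$1.01 interest = $253.14; pay $253.14 → $0.00
Total interest: $8.49 + $7.43 + $6.37 + $5.31 + $4.24 + $3.17 + $2.09 + $1.01 = $38.11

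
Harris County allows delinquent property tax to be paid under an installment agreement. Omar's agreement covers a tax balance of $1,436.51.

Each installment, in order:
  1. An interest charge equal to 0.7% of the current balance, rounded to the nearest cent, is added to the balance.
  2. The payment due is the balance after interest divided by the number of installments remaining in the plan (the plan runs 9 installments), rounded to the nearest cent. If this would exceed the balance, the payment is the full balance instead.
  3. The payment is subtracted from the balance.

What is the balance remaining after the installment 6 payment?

Installment 1: opening $1,436.51; interest $10.06 → $1,446.57; payment $160.73; balance $1,285.84
Installment 2: opening $1,285.84; interest $9.00 → $1,294.84; payment $161.86; balance $1,132.98
Installment 3: opening $1,132.98; interest $7.93 → $1,140.91; payment $162.99; balance $977.92
Installment 4: opening $977.92; interest $6.85 → $984.77; payment $164.13; balance $820.64
Installment 5: opening $820.64; interest $5.74 → $826.38; payment $165.28; balance $661.10
Installment 6: opening $661.10; interest $4.63 → $665.73; payment $166.43; balance $499.30

$499.30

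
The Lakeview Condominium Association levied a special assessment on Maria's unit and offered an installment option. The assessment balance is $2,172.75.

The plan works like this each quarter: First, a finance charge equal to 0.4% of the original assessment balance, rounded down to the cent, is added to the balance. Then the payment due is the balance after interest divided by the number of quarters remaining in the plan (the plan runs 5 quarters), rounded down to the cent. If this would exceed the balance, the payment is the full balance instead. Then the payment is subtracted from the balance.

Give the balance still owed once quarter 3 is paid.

$882.72

Quarter 1: opening $2,172.75; interest $8.69 → $2,181.44; payment $436.28; balance $1,745.16
Quarter 2: opening $1,745.16; interest $8.69 → $1,753.85; payment $438.46; balance $1,315.39
Quarter 3: opening $1,315.39; interest $8.69 → $1,324.08; payment $441.36; balance $882.72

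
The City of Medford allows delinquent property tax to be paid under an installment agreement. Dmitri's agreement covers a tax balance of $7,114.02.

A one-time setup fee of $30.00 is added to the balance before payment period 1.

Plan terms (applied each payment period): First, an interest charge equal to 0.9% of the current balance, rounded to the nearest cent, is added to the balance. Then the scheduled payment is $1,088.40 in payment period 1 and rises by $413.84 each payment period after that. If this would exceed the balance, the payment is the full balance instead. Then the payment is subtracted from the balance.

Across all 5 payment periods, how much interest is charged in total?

$191.07

# | Opening | Interest | Payment | End bal
1 | $7,144.02 | $64.30 | $1,088.40 | $6,119.92
2 | $6,119.92 | $55.08 | $1,502.24 | $4,672.76
3 | $4,672.76 | $42.05 | $1,916.08 | $2,798.73
4 | $2,798.73 | $25.19 | $2,329.92 | $494.00
5 | $494.00 | $4.45 | $498.45 | $0.00
Total interest: $64.30 + $55.08 + $42.05 + $25.19 + $4.45 = $191.07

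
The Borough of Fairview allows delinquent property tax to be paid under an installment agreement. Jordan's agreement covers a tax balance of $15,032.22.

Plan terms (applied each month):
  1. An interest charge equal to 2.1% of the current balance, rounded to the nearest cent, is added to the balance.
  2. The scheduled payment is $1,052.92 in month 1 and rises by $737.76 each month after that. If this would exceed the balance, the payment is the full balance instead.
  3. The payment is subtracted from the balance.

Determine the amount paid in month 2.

Month 1: $15,032.22 +$315.68 interest = $15,347.90; pay $1,052.92 → $14,294.98
Month 2: $14,294.98 +$300.19 interest = $14,595.17; pay $1,790.68 → $12,804.49

$1,790.68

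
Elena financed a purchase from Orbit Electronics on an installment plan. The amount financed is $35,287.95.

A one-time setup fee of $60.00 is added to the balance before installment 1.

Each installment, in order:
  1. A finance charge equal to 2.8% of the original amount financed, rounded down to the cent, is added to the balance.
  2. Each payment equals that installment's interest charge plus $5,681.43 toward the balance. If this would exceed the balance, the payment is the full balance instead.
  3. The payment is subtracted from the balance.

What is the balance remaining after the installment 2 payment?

# | Opening | Interest | Payment | End bal
1 | $35,347.95 | $988.06 | $6,669.49 | $29,666.52
2 | $29,666.52 | $988.06 | $6,669.49 | $23,985.09

$23,985.09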